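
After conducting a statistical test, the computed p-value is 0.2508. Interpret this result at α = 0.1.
Since p = 0.2508 > α = 0.1, fail to reject H₀.
There is insufficient evidence to reject the null hypothesis; the result is not statistically significant at the 0.1 level.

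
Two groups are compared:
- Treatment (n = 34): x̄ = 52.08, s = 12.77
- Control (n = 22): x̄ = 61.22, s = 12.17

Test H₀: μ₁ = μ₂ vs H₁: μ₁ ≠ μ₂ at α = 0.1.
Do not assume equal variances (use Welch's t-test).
Welch's two-sample t-test:
H₀: μ₁ = μ₂
H₁: μ₁ ≠ μ₂
s₁²/n₁ = 12.77²/34 = 4.7963,  s₂²/n₂ = 12.17²/22 = 6.7322
SE = √(s₁²/n₁ + s₂²/n₂) = √(4.7963 + 6.7322) = 3.3954
df (Welch-Satterthwaite) = (s₁²/n₁ + s₂²/n₂)² / [(s₁²/n₁)²/(n₁-1) + (s₂²/n₂)²/(n₂-1)] ≈ 46.55
t = (x̄₁ - x̄₂) / SE = (52.08 - 61.22) / 3.3954 = -9.14 / 3.3954 = -2.692
p-value = 0.0098

Since p-value < α = 0.1, we reject H₀.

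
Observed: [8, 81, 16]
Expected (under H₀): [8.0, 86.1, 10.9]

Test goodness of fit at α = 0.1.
Chi-square goodness of fit test:
H₀: observed counts match expected distribution
H₁: observed counts differ from expected distribution
df = k - 1 = 2
χ² = Σ(O - E)²/E
   = (8 - 8.0)²/8.0 + (81 - 86.1)²/86.1 + (16 - 10.9)²/10.9
   = 0.000 + 0.302 + 2.386
   = 2.69
p-value = 0.2608

Since p-value > α = 0.1, we fail to reject H₀.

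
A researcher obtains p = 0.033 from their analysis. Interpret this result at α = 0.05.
Since p = 0.033 < α = 0.05, reject H₀.
There is sufficient evidence to reject the null hypothesis; the result is statistically significant at the 0.05 level.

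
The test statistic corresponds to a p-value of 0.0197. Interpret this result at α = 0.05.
Since p = 0.0197 < α = 0.05, reject H₀.
There is sufficient evidence to reject the null hypothesis; the result is statistically significant at the 0.05 level.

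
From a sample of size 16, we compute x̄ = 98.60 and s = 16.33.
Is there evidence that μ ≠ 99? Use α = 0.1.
One-sample t-test:
H₀: μ = 99
H₁: μ ≠ 99
df = n - 1 = 15
t = (x̄ - μ₀) / (s/√n) = (98.60 - 99) / (16.33/√16) = -0.098
p-value = 0.9232

Since p-value > α = 0.1, we fail to reject H₀.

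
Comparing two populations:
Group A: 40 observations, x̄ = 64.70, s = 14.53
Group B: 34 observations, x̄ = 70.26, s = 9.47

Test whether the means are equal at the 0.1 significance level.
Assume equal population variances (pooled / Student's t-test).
Student's two-sample t-test (equal variances):
H₀: μ₁ = μ₂
H₁: μ₁ ≠ μ₂
df = n₁ + n₂ - 2 = 72
Pooled variance s_p² = [(n₁-1)s₁² + (n₂-1)s₂²] / (n₁ + n₂ - 2) = [(39)(14.53²) + (33)(9.47²)] / 72 = 155.4609
SE = √(s_p²(1/n₁ + 1/n₂)) = √(155.4609 × (1/40 + 1/34)) = 2.9084
t = (x̄₁ - x̄₂) / SE = (64.70 - 70.26) / 2.9084 = -5.56 / 2.9084 = -1.912
p-value = 0.0599

Since p-value < α = 0.1, we reject H₀.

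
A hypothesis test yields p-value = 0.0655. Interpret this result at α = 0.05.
Since p = 0.0655 > α = 0.05, fail to reject H₀.
There is insufficient evidence to reject the null hypothesis; the result is not statistically significant at the 0.05 level.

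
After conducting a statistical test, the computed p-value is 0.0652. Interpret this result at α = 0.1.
Since p = 0.0652 < α = 0.1, reject H₀.
There is sufficient evidence to reject the null hypothesis; the result is statistically significant at the 0.1 level.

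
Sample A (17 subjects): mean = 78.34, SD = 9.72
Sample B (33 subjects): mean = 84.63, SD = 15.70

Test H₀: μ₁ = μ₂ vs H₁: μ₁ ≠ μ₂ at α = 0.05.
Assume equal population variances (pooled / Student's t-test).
Student's two-sample t-test (equal variances):
H₀: μ₁ = μ₂
H₁: μ₁ ≠ μ₂
df = n₁ + n₂ - 2 = 48
Pooled variance s_p² = [(n₁-1)s₁² + (n₂-1)s₂²] / (n₁ + n₂ - 2) = [(16)(9.72²) + (32)(15.70²)] / 48 = 195.8195
SE = √(s_p²(1/n₁ + 1/n₂)) = √(195.8195 × (1/17 + 1/33)) = 4.1776
t = (x̄₁ - x̄₂) / SE = (78.34 - 84.63) / 4.1776 = -6.29 / 4.1776 = -1.506
p-value = 0.1387

Since p-value > α = 0.05, we fail to reject H₀.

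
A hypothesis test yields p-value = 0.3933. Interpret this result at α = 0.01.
Since p = 0.3933 > α = 0.01, fail to reject H₀.
There is insufficient evidence to reject the null hypothesis; the result is not statistically significant at the 0.01 level.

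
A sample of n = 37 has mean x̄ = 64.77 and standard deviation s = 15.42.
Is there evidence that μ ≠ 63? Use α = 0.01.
One-sample t-test:
H₀: μ = 63
H₁: μ ≠ 63
df = n - 1 = 36
t = (x̄ - μ₀) / (s/√n) = (64.77 - 63) / (15.42/√37) = 0.698
p-value = 0.4895

Since p-value > α = 0.01, we fail to reject H₀.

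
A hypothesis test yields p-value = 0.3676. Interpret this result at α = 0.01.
Since p = 0.3676 > α = 0.01, fail to reject H₀.
There is insufficient evidence to reject the null hypothesis; the result is not statistically significant at the 0.01 level.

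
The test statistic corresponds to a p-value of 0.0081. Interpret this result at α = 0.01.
Since p = 0.0081 < α = 0.01, reject H₀.
There is sufficient evidence to reject the null hypothesis; the result is statistically significant at the 0.01 level.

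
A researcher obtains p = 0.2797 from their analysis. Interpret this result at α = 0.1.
Since p = 0.2797 > α = 0.1, fail to reject H₀.
There is insufficient evidence to reject the null hypothesis; the result is not statistically significant at the 0.1 level.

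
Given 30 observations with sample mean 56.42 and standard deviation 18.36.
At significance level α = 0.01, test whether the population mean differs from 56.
One-sample t-test:
H₀: μ = 56
H₁: μ ≠ 56
df = n - 1 = 29
t = (x̄ - μ₀) / (s/√n) = (56.42 - 56) / (18.36/√30) = 0.125
p-value = 0.9012

Since p-value > α = 0.01, we fail to reject H₀.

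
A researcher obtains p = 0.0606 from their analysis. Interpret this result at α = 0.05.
Since p = 0.0606 > α = 0.05, fail to reject H₀.
There is insufficient evidence to reject the null hypothesis; the result is not statistically significant at the 0.05 level.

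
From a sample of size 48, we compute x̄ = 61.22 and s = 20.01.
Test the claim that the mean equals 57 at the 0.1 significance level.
One-sample t-test:
H₀: μ = 57
H₁: μ ≠ 57
df = n - 1 = 47
t = (x̄ - μ₀) / (s/√n) = (61.22 - 57) / (20.01/√48) = 1.461
p-value = 0.1506

Since p-value > α = 0.1, we fail to reject H₀.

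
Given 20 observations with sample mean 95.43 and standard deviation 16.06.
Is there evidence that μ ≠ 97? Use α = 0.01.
One-sample t-test:
H₀: μ = 97
H₁: μ ≠ 97
df = n - 1 = 19
t = (x̄ - μ₀) / (s/√n) = (95.43 - 97) / (16.06/√20) = -0.437
p-value = 0.6669

Since p-value > α = 0.01, we fail to reject H₀.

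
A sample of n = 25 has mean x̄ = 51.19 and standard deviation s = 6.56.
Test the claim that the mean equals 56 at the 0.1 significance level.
One-sample t-test:
H₀: μ = 56
H₁: μ ≠ 56
df = n - 1 = 24
t = (x̄ - μ₀) / (s/√n) = (51.19 - 56) / (6.56/√25) = -3.666
p-value = 0.0012

Since p-value < α = 0.1, we reject H₀.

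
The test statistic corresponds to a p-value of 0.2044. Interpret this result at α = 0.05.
Since p = 0.2044 > α = 0.05, fail to reject H₀.
There is insufficient evidence to reject the null hypothesis; the result is not statistically significant at the 0.05 level.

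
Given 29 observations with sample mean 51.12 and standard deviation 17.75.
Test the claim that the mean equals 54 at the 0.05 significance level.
One-sample t-test:
H₀: μ = 54
H₁: μ ≠ 54
df = n - 1 = 28
t = (x̄ - μ₀) / (s/√n) = (51.12 - 54) / (17.75/√29) = -0.874
p-value = 0.3897

Since p-value > α = 0.05, we fail to reject H₀.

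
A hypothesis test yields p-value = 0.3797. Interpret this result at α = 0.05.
Since p = 0.3797 > α = 0.05, fail to reject H₀.
There is insufficient evidence to reject the null hypothesis; the result is not statistically significant at the 0.05 level.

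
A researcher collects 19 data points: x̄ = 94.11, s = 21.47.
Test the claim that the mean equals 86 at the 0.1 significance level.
One-sample t-test:
H₀: μ = 86
H₁: μ ≠ 86
df = n - 1 = 18
t = (x̄ - μ₀) / (s/√n) = (94.11 - 86) / (21.47/√19) = 1.647
p-value = 0.1170

Since p-value > α = 0.1, we fail to reject H₀.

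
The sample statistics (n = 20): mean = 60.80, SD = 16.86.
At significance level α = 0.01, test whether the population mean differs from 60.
One-sample t-test:
H₀: μ = 60
H₁: μ ≠ 60
df = n - 1 = 19
t = (x̄ - μ₀) / (s/√n) = (60.80 - 60) / (16.86/√20) = 0.212
p-value = 0.8342

Since p-value > α = 0.01, we fail to reject H₀.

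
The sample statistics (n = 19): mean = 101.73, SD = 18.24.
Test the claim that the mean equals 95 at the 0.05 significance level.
One-sample t-test:
H₀: μ = 95
H₁: μ ≠ 95
df = n - 1 = 18
t = (x̄ - μ₀) / (s/√n) = (101.73 - 95) / (18.24/√19) = 1.608
p-value = 0.1252

Since p-value > α = 0.05, we fail to reject H₀.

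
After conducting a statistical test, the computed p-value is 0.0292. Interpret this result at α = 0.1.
Since p = 0.0292 < α = 0.1, reject H₀.
There is sufficient evidence to reject the null hypothesis; the result is statistically significant at the 0.1 level.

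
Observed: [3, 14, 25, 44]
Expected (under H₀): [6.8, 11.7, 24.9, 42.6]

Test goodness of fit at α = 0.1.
Chi-square goodness of fit test:
H₀: observed counts match expected distribution
H₁: observed counts differ from expected distribution
df = k - 1 = 3
χ² = Σ(O - E)²/E
   = (3 - 6.8)²/6.8 + (14 - 11.7)²/11.7 + (25 - 24.9)²/24.9 + (44 - 42.6)²/42.6
   = 2.124 + 0.452 + 0.000 + 0.046
   = 2.62
p-value = 0.4536

Since p-value > α = 0.1, we fail to reject H₀.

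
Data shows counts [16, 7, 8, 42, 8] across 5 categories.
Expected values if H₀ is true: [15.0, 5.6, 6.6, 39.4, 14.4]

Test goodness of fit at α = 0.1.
Chi-square goodness of fit test:
H₀: observed counts match expected distribution
H₁: observed counts differ from expected distribution
df = k - 1 = 4
χ² = Σ(O - E)²/E
   = (16 - 15.0)²/15.0 + (7 - 5.6)²/5.6 + (8 - 6.6)²/6.6 + (42 - 39.4)²/39.4 + (8 - 14.4)²/14.4
   = 0.067 + 0.350 + 0.297 + 0.172 + 2.844
   = 3.73
p-value = 0.4438

Since p-value > α = 0.1, we fail to reject H₀.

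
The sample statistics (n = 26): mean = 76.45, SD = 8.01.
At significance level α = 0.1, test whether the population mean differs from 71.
One-sample t-test:
H₀: μ = 71
H₁: μ ≠ 71
df = n - 1 = 25
t = (x̄ - μ₀) / (s/√n) = (76.45 - 71) / (8.01/√26) = 3.469
p-value = 0.0019

Since p-value < α = 0.1, we reject H₀.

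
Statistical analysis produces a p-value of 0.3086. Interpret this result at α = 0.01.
Since p = 0.3086 > α = 0.01, fail to reject H₀.
There is insufficient evidence to reject the null hypothesis; the result is not statistically significant at the 0.01 level.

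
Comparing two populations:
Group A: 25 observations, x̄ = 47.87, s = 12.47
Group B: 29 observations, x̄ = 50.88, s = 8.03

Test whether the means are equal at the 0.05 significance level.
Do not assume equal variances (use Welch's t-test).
Welch's two-sample t-test:
H₀: μ₁ = μ₂
H₁: μ₁ ≠ μ₂
s₁²/n₁ = 12.47²/25 = 6.2200,  s₂²/n₂ = 8.03²/29 = 2.2235
SE = √(s₁²/n₁ + s₂²/n₂) = √(6.2200 + 2.2235) = 2.9058
df (Welch-Satterthwaite) = (s₁²/n₁ + s₂²/n₂)² / [(s₁²/n₁)²/(n₁-1) + (s₂²/n₂)²/(n₂-1)] ≈ 39.86
t = (x̄₁ - x̄₂) / SE = (47.87 - 50.88) / 2.9058 = -3.01 / 2.9058 = -1.036
p-value = 0.3065

Since p-value > α = 0.05, we fail to reject H₀.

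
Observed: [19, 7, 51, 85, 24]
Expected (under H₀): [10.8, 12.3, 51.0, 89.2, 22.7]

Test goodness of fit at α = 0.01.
Chi-square goodness of fit test:
H₀: observed counts match expected distribution
H₁: observed counts differ from expected distribution
df = k - 1 = 4
χ² = Σ(O - E)²/E
   = (19 - 10.8)²/10.8 + (7 - 12.3)²/12.3 + (51 - 51.0)²/51.0 + (85 - 89.2)²/89.2 + (24 - 22.7)²/22.7
   = 6.226 + 2.284 + 0.000 + 0.198 + 0.074
   = 8.78
p-value = 0.0668

Since p-value > α = 0.01, we fail to reject H₀.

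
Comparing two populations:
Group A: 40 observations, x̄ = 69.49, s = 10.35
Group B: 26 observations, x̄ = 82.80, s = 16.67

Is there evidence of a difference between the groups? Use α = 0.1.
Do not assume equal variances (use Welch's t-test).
Welch's two-sample t-test:
H₀: μ₁ = μ₂
H₁: μ₁ ≠ μ₂
s₁²/n₁ = 10.35²/40 = 2.6781,  s₂²/n₂ = 16.67²/26 = 10.6880
SE = √(s₁²/n₁ + s₂²/n₂) = √(2.6781 + 10.6880) = 3.6560
df (Welch-Satterthwaite) = (s₁²/n₁ + s₂²/n₂)² / [(s₁²/n₁)²/(n₁-1) + (s₂²/n₂)²/(n₂-1)] ≈ 37.59
t = (x̄₁ - x̄₂) / SE = (69.49 - 82.80) / 3.6560 = -13.31 / 3.6560 = -3.641
p-value = 0.0008

Since p-value < α = 0.1, we reject H₀.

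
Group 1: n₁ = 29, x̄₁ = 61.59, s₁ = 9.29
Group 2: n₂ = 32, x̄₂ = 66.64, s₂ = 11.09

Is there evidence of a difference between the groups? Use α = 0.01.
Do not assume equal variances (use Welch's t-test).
Welch's two-sample t-test:
H₀: μ₁ = μ₂
H₁: μ₁ ≠ μ₂
s₁²/n₁ = 9.29²/29 = 2.9760,  s₂²/n₂ = 11.09²/32 = 3.8434
SE = √(s₁²/n₁ + s₂²/n₂) = √(2.9760 + 3.8434) = 2.6114
df (Welch-Satterthwaite) = (s₁²/n₁ + s₂²/n₂)² / [(s₁²/n₁)²/(n₁-1) + (s₂²/n₂)²/(n₂-1)] ≈ 58.66
t = (x̄₁ - x̄₂) / SE = (61.59 - 66.64) / 2.6114 = -5.05 / 2.6114 = -1.934
p-value = 0.0580

Since p-value > α = 0.01, we fail to reject H₀.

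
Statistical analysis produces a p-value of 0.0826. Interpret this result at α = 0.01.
Since p = 0.0826 > α = 0.01, fail to reject H₀.
There is insufficient evidence to reject the null hypothesis; the result is not statistically significant at the 0.01 level.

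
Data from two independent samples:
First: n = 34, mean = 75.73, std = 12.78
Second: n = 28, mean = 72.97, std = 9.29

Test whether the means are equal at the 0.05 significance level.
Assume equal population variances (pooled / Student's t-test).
Student's two-sample t-test (equal variances):
H₀: μ₁ = μ₂
H₁: μ₁ ≠ μ₂
df = n₁ + n₂ - 2 = 60
Pooled variance s_p² = [(n₁-1)s₁² + (n₂-1)s₂²] / (n₁ + n₂ - 2) = [(33)(12.78²) + (27)(9.29²)] / 60 = 128.6675
SE = √(s_p²(1/n₁ + 1/n₂)) = √(128.6675 × (1/34 + 1/28)) = 2.8948
t = (x̄₁ - x̄₂) / SE = (75.73 - 72.97) / 2.8948 = 2.76 / 2.8948 = 0.953
p-value = 0.3442

Since p-value > α = 0.05, we fail to reject H₀.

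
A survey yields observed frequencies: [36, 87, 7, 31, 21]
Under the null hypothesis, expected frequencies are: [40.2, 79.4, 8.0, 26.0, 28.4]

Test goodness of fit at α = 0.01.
Chi-square goodness of fit test:
H₀: observed counts match expected distribution
H₁: observed counts differ from expected distribution
df = k - 1 = 4
χ² = Σ(O - E)²/E
   = (36 - 40.2)²/40.2 + (87 - 79.4)²/79.4 + (7 - 8.0)²/8.0 + (31 - 26.0)²/26.0 + (21 - 28.4)²/28.4
   = 0.439 + 0.727 + 0.125 + 0.962 + 1.928
   = 4.18
p-value = 0.3821

Since p-value > α = 0.01, we fail to reject H₀.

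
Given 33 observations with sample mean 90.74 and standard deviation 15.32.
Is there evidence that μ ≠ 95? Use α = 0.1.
One-sample t-test:
H₀: μ = 95
H₁: μ ≠ 95
df = n - 1 = 32
t = (x̄ - μ₀) / (s/√n) = (90.74 - 95) / (15.32/√33) = -1.597
p-value = 0.1200

Since p-value > α = 0.1, we fail to reject H₀.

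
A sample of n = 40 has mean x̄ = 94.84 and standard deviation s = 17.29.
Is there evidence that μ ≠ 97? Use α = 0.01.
One-sample t-test:
H₀: μ = 97
H₁: μ ≠ 97
df = n - 1 = 39
t = (x̄ - μ₀) / (s/√n) = (94.84 - 97) / (17.29/√40) = -0.790
p-value = 0.4342

Since p-value > α = 0.01, we fail to reject H₀.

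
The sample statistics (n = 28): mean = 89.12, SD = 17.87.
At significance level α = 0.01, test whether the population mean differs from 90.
One-sample t-test:
H₀: μ = 90
H₁: μ ≠ 90
df = n - 1 = 27
t = (x̄ - μ₀) / (s/√n) = (89.12 - 90) / (17.87/√28) = -0.261
p-value = 0.7964

Since p-value > α = 0.01, we fail to reject H₀.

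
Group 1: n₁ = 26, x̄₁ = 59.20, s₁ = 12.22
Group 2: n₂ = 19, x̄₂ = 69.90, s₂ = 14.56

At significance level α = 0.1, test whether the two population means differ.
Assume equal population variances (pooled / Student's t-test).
Student's two-sample t-test (equal variances):
H₀: μ₁ = μ₂
H₁: μ₁ ≠ μ₂
df = n₁ + n₂ - 2 = 43
Pooled variance s_p² = [(n₁-1)s₁² + (n₂-1)s₂²] / (n₁ + n₂ - 2) = [(25)(12.22²) + (18)(14.56²)] / 43 = 175.5603
SE = √(s_p²(1/n₁ + 1/n₂)) = √(175.5603 × (1/26 + 1/19)) = 3.9990
t = (x̄₁ - x̄₂) / SE = (59.20 - 69.90) / 3.9990 = -10.70 / 3.9990 = -2.676
p-value = 0.0105

Since p-value < α = 0.1, we reject H₀.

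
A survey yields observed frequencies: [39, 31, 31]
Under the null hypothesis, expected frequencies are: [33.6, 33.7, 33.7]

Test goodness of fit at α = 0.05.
Chi-square goodness of fit test:
H₀: observed counts match expected distribution
H₁: observed counts differ from expected distribution
df = k - 1 = 2
χ² = Σ(O - E)²/E
   = (39 - 33.6)²/33.6 + (31 - 33.7)²/33.7 + (31 - 33.7)²/33.7
   = 0.868 + 0.216 + 0.216
   = 1.30
p-value = 0.5219

Since p-value > α = 0.05, we fail to reject H₀.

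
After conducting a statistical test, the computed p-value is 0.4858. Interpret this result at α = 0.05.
Since p = 0.4858 > α = 0.05, fail to reject H₀.
There is insufficient evidence to reject the null hypothesis; the result is not statistically significant at the 0.05 level.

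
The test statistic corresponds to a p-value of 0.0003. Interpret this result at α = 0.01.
Since p = 0.0003 < α = 0.01, reject H₀.
There is sufficient evidence to reject the null hypothesis; the result is statistically significant at the 0.01 level.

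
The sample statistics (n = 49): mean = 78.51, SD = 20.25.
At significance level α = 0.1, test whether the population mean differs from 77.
One-sample t-test:
H₀: μ = 77
H₁: μ ≠ 77
df = n - 1 = 48
t = (x̄ - μ₀) / (s/√n) = (78.51 - 77) / (20.25/√49) = 0.522
p-value = 0.6041

Since p-value > α = 0.1, we fail to reject H₀.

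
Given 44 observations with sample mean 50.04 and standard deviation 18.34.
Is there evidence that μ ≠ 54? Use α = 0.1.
One-sample t-test:
H₀: μ = 54
H₁: μ ≠ 54
df = n - 1 = 43
t = (x̄ - μ₀) / (s/√n) = (50.04 - 54) / (18.34/√44) = -1.432
p-value = 0.1593

Since p-value > α = 0.1, we fail to reject H₀.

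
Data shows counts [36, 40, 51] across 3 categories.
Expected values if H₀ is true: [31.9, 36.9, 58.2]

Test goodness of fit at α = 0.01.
Chi-square goodness of fit test:
H₀: observed counts match expected distribution
H₁: observed counts differ from expected distribution
df = k - 1 = 2
χ² = Σ(O - E)²/E
   = (36 - 31.9)²/31.9 + (40 - 36.9)²/36.9 + (51 - 58.2)²/58.2
   = 0.527 + 0.260 + 0.891
   = 1.68
p-value = 0.4321

Since p-value > α = 0.01, we fail to reject H₀.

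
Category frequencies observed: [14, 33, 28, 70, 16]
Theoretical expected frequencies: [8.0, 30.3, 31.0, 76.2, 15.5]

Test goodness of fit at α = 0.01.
Chi-square goodness of fit test:
H₀: observed counts match expected distribution
H₁: observed counts differ from expected distribution
df = k - 1 = 4
χ² = Σ(O - E)²/E
   = (14 - 8.0)²/8.0 + (33 - 30.3)²/30.3 + (28 - 31.0)²/31.0 + (70 - 76.2)²/76.2 + (16 - 15.5)²/15.5
   = 4.500 + 0.241 + 0.290 + 0.504 + 0.016
   = 5.55
p-value = 0.2352

Since p-value > α = 0.01, we fail to reject H₀.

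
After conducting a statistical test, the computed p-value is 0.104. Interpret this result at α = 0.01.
Since p = 0.104 > α = 0.01, fail to reject H₀.
There is insufficient evidence to reject the null hypothesis; the result is not statistically significant at the 0.01 level.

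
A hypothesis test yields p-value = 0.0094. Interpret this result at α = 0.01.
Since p = 0.0094 < α = 0.01, reject H₀.
There is sufficient evidence to reject the null hypothesis; the result is statistically significant at the 0.01 level.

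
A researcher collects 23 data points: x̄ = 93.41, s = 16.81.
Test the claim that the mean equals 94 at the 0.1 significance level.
One-sample t-test:
H₀: μ = 94
H₁: μ ≠ 94
df = n - 1 = 22
t = (x̄ - μ₀) / (s/√n) = (93.41 - 94) / (16.81/√23) = -0.168
p-value = 0.8679

Since p-value > α = 0.1, we fail to reject H₀.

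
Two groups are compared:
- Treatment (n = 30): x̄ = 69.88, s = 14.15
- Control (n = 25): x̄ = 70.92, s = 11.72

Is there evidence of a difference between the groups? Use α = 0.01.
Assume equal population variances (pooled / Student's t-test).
Student's two-sample t-test (equal variances):
H₀: μ₁ = μ₂
H₁: μ₁ ≠ μ₂
df = n₁ + n₂ - 2 = 53
Pooled variance s_p² = [(n₁-1)s₁² + (n₂-1)s₂²] / (n₁ + n₂ - 2) = [(29)(14.15²) + (24)(11.72²)] / 53 = 171.7557
SE = √(s_p²(1/n₁ + 1/n₂)) = √(171.7557 × (1/30 + 1/25)) = 3.5490
t = (x̄₁ - x̄₂) / SE = (69.88 - 70.92) / 3.5490 = -1.04 / 3.5490 = -0.293
p-value = 0.7706

Since p-value > α = 0.01, we fail to reject H₀.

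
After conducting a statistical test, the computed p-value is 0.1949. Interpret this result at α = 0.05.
Since p = 0.1949 > α = 0.05, fail to reject H₀.
There is insufficient evidence to reject the null hypothesis; the result is not statistically significant at the 0.05 level.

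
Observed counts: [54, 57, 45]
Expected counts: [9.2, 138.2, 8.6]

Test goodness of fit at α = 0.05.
Chi-square goodness of fit test:
H₀: observed counts match expected distribution
H₁: observed counts differ from expected distribution
df = k - 1 = 2
χ² = Σ(O - E)²/E
   = (54 - 9.2)²/9.2 + (57 - 138.2)²/138.2 + (45 - 8.6)²/8.6
   = 218.157 + 47.709 + 154.065
   = 419.93
p-value < 0.0001

Since p-value < α = 0.05, we reject H₀.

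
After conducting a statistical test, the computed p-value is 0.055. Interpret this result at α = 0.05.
Since p = 0.055 > α = 0.05, fail to reject H₀.
There is insufficient evidence to reject the null hypothesis; the result is not statistically significant at the 0.05 level.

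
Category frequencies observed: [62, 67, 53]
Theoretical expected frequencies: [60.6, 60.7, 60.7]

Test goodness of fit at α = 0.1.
Chi-square goodness of fit test:
H₀: observed counts match expected distribution
H₁: observed counts differ from expected distribution
df = k - 1 = 2
χ² = Σ(O - E)²/E
   = (62 - 60.6)²/60.6 + (67 - 60.7)²/60.7 + (53 - 60.7)²/60.7
   = 0.032 + 0.654 + 0.977
   = 1.66
p-value = 0.4354

Since p-value > α = 0.1, we fail to reject H₀.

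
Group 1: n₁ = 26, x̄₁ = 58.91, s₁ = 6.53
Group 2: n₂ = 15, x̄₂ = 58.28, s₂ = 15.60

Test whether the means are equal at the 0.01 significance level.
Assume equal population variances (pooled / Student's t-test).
Student's two-sample t-test (equal variances):
H₀: μ₁ = μ₂
H₁: μ₁ ≠ μ₂
df = n₁ + n₂ - 2 = 39
Pooled variance s_p² = [(n₁-1)s₁² + (n₂-1)s₂²] / (n₁ + n₂ - 2) = [(25)(6.53²) + (14)(15.60²)] / 39 = 114.6939
SE = √(s_p²(1/n₁ + 1/n₂)) = √(114.6939 × (1/26 + 1/15)) = 3.4724
t = (x̄₁ - x̄₂) / SE = (58.91 - 58.28) / 3.4724 = 0.63 / 3.4724 = 0.181
p-value = 0.8570

Since p-value > α = 0.01, we fail to reject H₀.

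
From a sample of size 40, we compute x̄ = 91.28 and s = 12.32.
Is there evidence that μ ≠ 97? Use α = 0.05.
One-sample t-test:
H₀: μ = 97
H₁: μ ≠ 97
df = n - 1 = 39
t = (x̄ - μ₀) / (s/√n) = (91.28 - 97) / (12.32/√40) = -2.936
p-value = 0.0055

Since p-value < α = 0.05, we reject H₀.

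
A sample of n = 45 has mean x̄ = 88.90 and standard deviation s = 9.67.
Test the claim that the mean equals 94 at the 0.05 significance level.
One-sample t-test:
H₀: μ = 94
H₁: μ ≠ 94
df = n - 1 = 44
t = (x̄ - μ₀) / (s/√n) = (88.90 - 94) / (9.67/√45) = -3.538
p-value = 0.0010

Since p-value < α = 0.05, we reject H₀.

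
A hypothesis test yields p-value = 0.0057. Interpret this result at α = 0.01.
Since p = 0.0057 < α = 0.01, reject H₀.
There is sufficient evidence to reject the null hypothesis; the result is statistically significant at the 0.01 level.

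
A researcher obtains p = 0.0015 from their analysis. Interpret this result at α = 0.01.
Since p = 0.0015 < α = 0.01, reject H₀.
There is sufficient evidence to reject the null hypothesis; the result is statistically significant at the 0.01 level.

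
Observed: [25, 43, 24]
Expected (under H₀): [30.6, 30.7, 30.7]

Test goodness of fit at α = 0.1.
Chi-square goodness of fit test:
H₀: observed counts match expected distribution
H₁: observed counts differ from expected distribution
df = k - 1 = 2
χ² = Σ(O - E)²/E
   = (25 - 30.6)²/30.6 + (43 - 30.7)²/30.7 + (24 - 30.7)²/30.7
   = 1.025 + 4.928 + 1.462
   = 7.42
p-value = 0.0245

Since p-value < α = 0.1, we reject H₀.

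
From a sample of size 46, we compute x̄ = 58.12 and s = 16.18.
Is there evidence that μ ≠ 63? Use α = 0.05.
One-sample t-test:
H₀: μ = 63
H₁: μ ≠ 63
df = n - 1 = 45
t = (x̄ - μ₀) / (s/√n) = (58.12 - 63) / (16.18/√46) = -2.046
p-value = 0.0467

Since p-value < α = 0.05, we reject H₀.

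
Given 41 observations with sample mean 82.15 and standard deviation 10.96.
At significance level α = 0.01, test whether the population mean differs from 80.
One-sample t-test:
H₀: μ = 80
H₁: μ ≠ 80
df = n - 1 = 40
t = (x̄ - μ₀) / (s/√n) = (82.15 - 80) / (10.96/√41) = 1.256
p-value = 0.2164

Since p-value > α = 0.01, we fail to reject H₀.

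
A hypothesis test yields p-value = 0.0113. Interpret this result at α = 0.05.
Since p = 0.0113 < α = 0.05, reject H₀.
There is sufficient evidence to reject the null hypothesis; the result is statistically significant at the 0.05 level.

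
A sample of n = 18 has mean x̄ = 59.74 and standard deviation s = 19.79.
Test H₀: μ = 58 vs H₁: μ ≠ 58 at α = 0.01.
One-sample t-test:
H₀: μ = 58
H₁: μ ≠ 58
df = n - 1 = 17
t = (x̄ - μ₀) / (s/√n) = (59.74 - 58) / (19.79/√18) = 0.373
p-value = 0.7137

Since p-value > α = 0.01, we fail to reject H₀.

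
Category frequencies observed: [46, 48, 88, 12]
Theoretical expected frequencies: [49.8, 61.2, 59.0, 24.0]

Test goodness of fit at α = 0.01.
Chi-square goodness of fit test:
H₀: observed counts match expected distribution
H₁: observed counts differ from expected distribution
df = k - 1 = 3
χ² = Σ(O - E)²/E
   = (46 - 49.8)²/49.8 + (48 - 61.2)²/61.2 + (88 - 59.0)²/59.0 + (12 - 24.0)²/24.0
   = 0.290 + 2.847 + 14.254 + 6.000
   = 23.39
p-value < 0.0001

Since p-value < α = 0.01, we reject H₀.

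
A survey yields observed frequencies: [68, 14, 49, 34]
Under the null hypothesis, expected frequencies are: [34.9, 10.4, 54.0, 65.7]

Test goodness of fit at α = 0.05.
Chi-square goodness of fit test:
H₀: observed counts match expected distribution
H₁: observed counts differ from expected distribution
df = k - 1 = 3
χ² = Σ(O - E)²/E
   = (68 - 34.9)²/34.9 + (14 - 10.4)²/10.4 + (49 - 54.0)²/54.0 + (34 - 65.7)²/65.7
   = 31.393 + 1.246 + 0.463 + 15.295
   = 48.40
p-value < 0.0001

Since p-value < α = 0.05, we reject H₀.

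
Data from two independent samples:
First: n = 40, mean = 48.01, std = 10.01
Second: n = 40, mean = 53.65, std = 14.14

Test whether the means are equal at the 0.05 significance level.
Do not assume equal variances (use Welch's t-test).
Welch's two-sample t-test:
H₀: μ₁ = μ₂
H₁: μ₁ ≠ μ₂
s₁²/n₁ = 10.01²/40 = 2.5050,  s₂²/n₂ = 14.14²/40 = 4.9985
SE = √(s₁²/n₁ + s₂²/n₂) = √(2.5050 + 4.9985) = 2.7393
df (Welch-Satterthwaite) = (s₁²/n₁ + s₂²/n₂)² / [(s₁²/n₁)²/(n₁-1) + (s₂²/n₂)²/(n₂-1)] ≈ 70.24
t = (x̄₁ - x̄₂) / SE = (48.01 - 53.65) / 2.7393 = -5.64 / 2.7393 = -2.059
p-value = 0.0432

Since p-value < α = 0.05, we reject H₀.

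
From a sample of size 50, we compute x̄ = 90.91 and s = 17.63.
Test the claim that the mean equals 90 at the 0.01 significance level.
One-sample t-test:
H₀: μ = 90
H₁: μ ≠ 90
df = n - 1 = 49
t = (x̄ - μ₀) / (s/√n) = (90.91 - 90) / (17.63/√50) = 0.365
p-value = 0.7167

Since p-value > α = 0.01, we fail to reject H₀.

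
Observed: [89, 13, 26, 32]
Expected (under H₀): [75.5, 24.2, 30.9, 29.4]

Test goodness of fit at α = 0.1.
Chi-square goodness of fit test:
H₀: observed counts match expected distribution
H₁: observed counts differ from expected distribution
df = k - 1 = 3
χ² = Σ(O - E)²/E
   = (89 - 75.5)²/75.5 + (13 - 24.2)²/24.2 + (26 - 30.9)²/30.9 + (32 - 29.4)²/29.4
   = 2.414 + 5.183 + 0.777 + 0.230
   = 8.60
p-value = 0.0350

Since p-value < α = 0.1, we reject H₀.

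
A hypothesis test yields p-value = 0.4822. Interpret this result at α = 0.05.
Since p = 0.4822 > α = 0.05, fail to reject H₀.
There is insufficient evidence to reject the null hypothesis; the result is not statistically significant at the 0.05 level.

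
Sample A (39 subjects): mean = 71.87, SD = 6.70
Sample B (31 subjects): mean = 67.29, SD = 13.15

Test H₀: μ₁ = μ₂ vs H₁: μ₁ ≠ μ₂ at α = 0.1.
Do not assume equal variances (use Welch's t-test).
Welch's two-sample t-test:
H₀: μ₁ = μ₂
H₁: μ₁ ≠ μ₂
s₁²/n₁ = 6.70²/39 = 1.1510,  s₂²/n₂ = 13.15²/31 = 5.5781
SE = √(s₁²/n₁ + s₂²/n₂) = √(1.1510 + 5.5781) = 2.5941
df (Welch-Satterthwaite) = (s₁²/n₁ + s₂²/n₂)² / [(s₁²/n₁)²/(n₁-1) + (s₂²/n₂)²/(n₂-1)] ≈ 42.24
t = (x̄₁ - x̄₂) / SE = (71.87 - 67.29) / 2.5941 = 4.58 / 2.5941 = 1.766
p-value = 0.0847

Since p-value < α = 0.1, we reject H₀.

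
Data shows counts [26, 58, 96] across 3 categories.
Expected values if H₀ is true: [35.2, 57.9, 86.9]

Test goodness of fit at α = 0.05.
Chi-square goodness of fit test:
H₀: observed counts match expected distribution
H₁: observed counts differ from expected distribution
df = k - 1 = 2
χ² = Σ(O - E)²/E
   = (26 - 35.2)²/35.2 + (58 - 57.9)²/57.9 + (96 - 86.9)²/86.9
   = 2.405 + 0.000 + 0.953
   = 3.36
p-value = 0.1866

Since p-value > α = 0.05, we fail to reject H₀.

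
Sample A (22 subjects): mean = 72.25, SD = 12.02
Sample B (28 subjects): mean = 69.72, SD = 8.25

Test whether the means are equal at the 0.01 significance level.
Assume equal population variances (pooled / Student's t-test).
Student's two-sample t-test (equal variances):
H₀: μ₁ = μ₂
H₁: μ₁ ≠ μ₂
df = n₁ + n₂ - 2 = 48
Pooled variance s_p² = [(n₁-1)s₁² + (n₂-1)s₂²] / (n₁ + n₂ - 2) = [(21)(12.02²) + (27)(8.25²)] / 48 = 101.4953
SE = √(s_p²(1/n₁ + 1/n₂)) = √(101.4953 × (1/22 + 1/28)) = 2.8702
t = (x̄₁ - x̄₂) / SE = (72.25 - 69.72) / 2.8702 = 2.53 / 2.8702 = 0.881
p-value = 0.3825

Since p-value > α = 0.01, we fail to reject H₀.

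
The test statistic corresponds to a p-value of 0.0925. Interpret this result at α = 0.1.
Since p = 0.0925 < α = 0.1, reject H₀.
There is sufficient evidence to reject the null hypothesis; the result is statistically significant at the 0.1 level.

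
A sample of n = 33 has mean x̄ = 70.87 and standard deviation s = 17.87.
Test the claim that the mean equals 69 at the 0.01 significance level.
One-sample t-test:
H₀: μ = 69
H₁: μ ≠ 69
df = n - 1 = 32
t = (x̄ - μ₀) / (s/√n) = (70.87 - 69) / (17.87/√33) = 0.601
p-value = 0.5520

Since p-value > α = 0.01, we fail to reject H₀.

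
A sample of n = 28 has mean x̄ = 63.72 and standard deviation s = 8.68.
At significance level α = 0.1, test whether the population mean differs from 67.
One-sample t-test:
H₀: μ = 67
H₁: μ ≠ 67
df = n - 1 = 27
t = (x̄ - μ₀) / (s/√n) = (63.72 - 67) / (8.68/√28) = -2.000
p-value = 0.0557

Since p-value < α = 0.1, we reject H₀.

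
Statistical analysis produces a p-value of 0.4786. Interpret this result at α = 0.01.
Since p = 0.4786 > α = 0.01, fail to reject H₀.
There is insufficient evidence to reject the null hypothesis; the result is not statistically significant at the 0.01 level.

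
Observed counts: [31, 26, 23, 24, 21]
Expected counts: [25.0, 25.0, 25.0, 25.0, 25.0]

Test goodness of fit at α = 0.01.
Chi-square goodness of fit test:
H₀: observed counts match expected distribution
H₁: observed counts differ from expected distribution
df = k - 1 = 4
χ² = Σ(O - E)²/E
   = (31 - 25.0)²/25.0 + (26 - 25.0)²/25.0 + (23 - 25.0)²/25.0 + (24 - 25.0)²/25.0 + (21 - 25.0)²/25.0
   = 1.440 + 0.040 + 0.160 + 0.040 + 0.640
   = 2.32
p-value = 0.6771

Since p-value > α = 0.01, we fail to reject H₀.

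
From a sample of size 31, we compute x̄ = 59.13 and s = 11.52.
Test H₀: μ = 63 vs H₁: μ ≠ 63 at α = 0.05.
One-sample t-test:
H₀: μ = 63
H₁: μ ≠ 63
df = n - 1 = 30
t = (x̄ - μ₀) / (s/√n) = (59.13 - 63) / (11.52/√31) = -1.870
p-value = 0.0712

Since p-value > α = 0.05, we fail to reject H₀.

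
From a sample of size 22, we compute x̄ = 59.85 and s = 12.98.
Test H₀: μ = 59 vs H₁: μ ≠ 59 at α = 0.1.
One-sample t-test:
H₀: μ = 59
H₁: μ ≠ 59
df = n - 1 = 21
t = (x̄ - μ₀) / (s/√n) = (59.85 - 59) / (12.98/√22) = 0.307
p-value = 0.7618

Since p-value > α = 0.1, we fail to reject H₀.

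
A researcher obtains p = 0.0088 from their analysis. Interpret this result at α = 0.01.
Since p = 0.0088 < α = 0.01, reject H₀.
There is sufficient evidence to reject the null hypothesis; the result is statistically significant at the 0.01 level.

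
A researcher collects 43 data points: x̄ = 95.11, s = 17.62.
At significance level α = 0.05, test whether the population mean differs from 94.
One-sample t-test:
H₀: μ = 94
H₁: μ ≠ 94
df = n - 1 = 42
t = (x̄ - μ₀) / (s/√n) = (95.11 - 94) / (17.62/√43) = 0.413
p-value = 0.6816

Since p-value > α = 0.05, we fail to reject H₀.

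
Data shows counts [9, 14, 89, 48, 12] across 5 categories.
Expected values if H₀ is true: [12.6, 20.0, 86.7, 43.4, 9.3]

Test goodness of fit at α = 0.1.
Chi-square goodness of fit test:
H₀: observed counts match expected distribution
H₁: observed counts differ from expected distribution
df = k - 1 = 4
χ² = Σ(O - E)²/E
   = (9 - 12.6)²/12.6 + (14 - 20.0)²/20.0 + (89 - 86.7)²/86.7 + (48 - 43.4)²/43.4 + (12 - 9.3)²/9.3
   = 1.029 + 1.800 + 0.061 + 0.488 + 0.784
   = 4.16
p-value = 0.3847

Since p-value > α = 0.1, we fail to reject H₀.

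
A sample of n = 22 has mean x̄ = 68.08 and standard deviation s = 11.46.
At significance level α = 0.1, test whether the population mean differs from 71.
One-sample t-test:
H₀: μ = 71
H₁: μ ≠ 71
df = n - 1 = 21
t = (x̄ - μ₀) / (s/√n) = (68.08 - 71) / (11.46/√22) = -1.195
p-value = 0.2454

Since p-value > α = 0.1, we fail to reject H₀.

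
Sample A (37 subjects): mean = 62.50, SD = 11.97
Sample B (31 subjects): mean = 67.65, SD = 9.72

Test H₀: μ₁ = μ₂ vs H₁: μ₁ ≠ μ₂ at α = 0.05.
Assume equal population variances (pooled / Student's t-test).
Student's two-sample t-test (equal variances):
H₀: μ₁ = μ₂
H₁: μ₁ ≠ μ₂
df = n₁ + n₂ - 2 = 66
Pooled variance s_p² = [(n₁-1)s₁² + (n₂-1)s₂²] / (n₁ + n₂ - 2) = [(36)(11.97²) + (30)(9.72²)] / 66 = 121.0979
SE = √(s_p²(1/n₁ + 1/n₂)) = √(121.0979 × (1/37 + 1/31)) = 2.6794
t = (x̄₁ - x̄₂) / SE = (62.50 - 67.65) / 2.6794 = -5.15 / 2.6794 = -1.922
p-value = 0.0589

Since p-value > α = 0.05, we fail to reject H₀.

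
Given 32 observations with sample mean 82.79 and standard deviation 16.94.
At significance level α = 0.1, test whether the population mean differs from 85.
One-sample t-test:
H₀: μ = 85
H₁: μ ≠ 85
df = n - 1 = 31
t = (x̄ - μ₀) / (s/√n) = (82.79 - 85) / (16.94/√32) = -0.738
p-value = 0.4661

Since p-value > α = 0.1, we fail to reject H₀.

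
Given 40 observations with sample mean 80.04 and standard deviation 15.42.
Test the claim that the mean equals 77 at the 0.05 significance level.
One-sample t-test:
H₀: μ = 77
H₁: μ ≠ 77
df = n - 1 = 39
t = (x̄ - μ₀) / (s/√n) = (80.04 - 77) / (15.42/√40) = 1.247
p-value = 0.2199

Since p-value > α = 0.05, we fail to reject H₀.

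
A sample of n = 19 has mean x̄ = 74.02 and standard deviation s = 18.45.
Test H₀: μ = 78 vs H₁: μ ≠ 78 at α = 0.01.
One-sample t-test:
H₀: μ = 78
H₁: μ ≠ 78
df = n - 1 = 18
t = (x̄ - μ₀) / (s/√n) = (74.02 - 78) / (18.45/√19) = -0.940
p-value = 0.3595

Since p-value > α = 0.01, we fail to reject H₀.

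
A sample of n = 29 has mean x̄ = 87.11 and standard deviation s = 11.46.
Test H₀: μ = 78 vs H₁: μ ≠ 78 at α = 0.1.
One-sample t-test:
H₀: μ = 78
H₁: μ ≠ 78
df = n - 1 = 28
t = (x̄ - μ₀) / (s/√n) = (87.11 - 78) / (11.46/√29) = 4.281
p-value = 0.0002

Since p-value < α = 0.1, we reject H₀.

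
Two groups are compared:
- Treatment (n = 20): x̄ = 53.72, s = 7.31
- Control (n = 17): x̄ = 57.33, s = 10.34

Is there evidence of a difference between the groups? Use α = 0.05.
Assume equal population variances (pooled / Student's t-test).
Student's two-sample t-test (equal variances):
H₀: μ₁ = μ₂
H₁: μ₁ ≠ μ₂
df = n₁ + n₂ - 2 = 35
Pooled variance s_p² = [(n₁-1)s₁² + (n₂-1)s₂²] / (n₁ + n₂ - 2) = [(19)(7.31²) + (16)(10.34²)] / 35 = 77.8839
SE = √(s_p²(1/n₁ + 1/n₂)) = √(77.8839 × (1/20 + 1/17)) = 2.9113
t = (x̄₁ - x̄₂) / SE = (53.72 - 57.33) / 2.9113 = -3.61 / 2.9113 = -1.240
p-value = 0.2232

Since p-value > α = 0.05, we fail to reject H₀.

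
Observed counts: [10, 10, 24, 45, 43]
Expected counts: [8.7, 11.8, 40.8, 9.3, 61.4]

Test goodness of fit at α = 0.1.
Chi-square goodness of fit test:
H₀: observed counts match expected distribution
H₁: observed counts differ from expected distribution
df = k - 1 = 4
χ² = Σ(O - E)²/E
   = (10 - 8.7)²/8.7 + (10 - 11.8)²/11.8 + (24 - 40.8)²/40.8 + (45 - 9.3)²/9.3 + (43 - 61.4)²/61.4
   = 0.194 + 0.275 + 6.918 + 137.042 + 5.514
   = 149.94
p-value < 0.0001

Since p-value < α = 0.1, we reject H₀.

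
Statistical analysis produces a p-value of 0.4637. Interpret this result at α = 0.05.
Since p = 0.4637 > α = 0.05, fail to reject H₀.
There is insufficient evidence to reject the null hypothesis; the result is not statistically significant at the 0.05 level.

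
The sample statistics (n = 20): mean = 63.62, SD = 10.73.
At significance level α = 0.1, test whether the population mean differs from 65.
One-sample t-test:
H₀: μ = 65
H₁: μ ≠ 65
df = n - 1 = 19
t = (x̄ - μ₀) / (s/√n) = (63.62 - 65) / (10.73/√20) = -0.575
p-value = 0.5719

Since p-value > α = 0.1, we fail to reject H₀.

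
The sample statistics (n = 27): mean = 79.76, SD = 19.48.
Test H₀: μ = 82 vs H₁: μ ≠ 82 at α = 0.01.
One-sample t-test:
H₀: μ = 82
H₁: μ ≠ 82
df = n - 1 = 26
t = (x̄ - μ₀) / (s/√n) = (79.76 - 82) / (19.48/√27) = -0.598
p-value = 0.5553

Since p-value > α = 0.01, we fail to reject H₀.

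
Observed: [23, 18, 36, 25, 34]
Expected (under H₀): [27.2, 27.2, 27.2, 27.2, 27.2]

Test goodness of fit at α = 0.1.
Chi-square goodness of fit test:
H₀: observed counts match expected distribution
H₁: observed counts differ from expected distribution
df = k - 1 = 4
χ² = Σ(O - E)²/E
   = (23 - 27.2)²/27.2 + (18 - 27.2)²/27.2 + (36 - 27.2)²/27.2 + (25 - 27.2)²/27.2 + (34 - 27.2)²/27.2
   = 0.649 + 3.112 + 2.847 + 0.178 + 1.700
   = 8.49
p-value = 0.0753

Since p-value < α = 0.1, we reject H₀.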